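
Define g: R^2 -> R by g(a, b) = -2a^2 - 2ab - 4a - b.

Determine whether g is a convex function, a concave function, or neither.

neither

g is quadratic, so its Hessian is the constant matrix H = [[-4, -2], [-2, 0]].
det(H) = -4, tr(H) = -4.
det(H) < 0, so H is indefinite: neither convex nor concave.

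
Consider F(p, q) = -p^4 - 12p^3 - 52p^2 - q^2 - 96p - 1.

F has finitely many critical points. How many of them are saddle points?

F separates as a function of p plus a function of q, so ∇F=0 decouples.
∂F/∂p = -4(p + 2)(p + 3)(p + 4) = 0 at p ∈ {-4, -3, -2}; ∂F/∂q = -2q = 0 at q ∈ {0}.
The Hessian is diagonal: diag(F_pp, F_qq). Second derivatives: F_pp(-4)=-8, F_pp(-3)=4, F_pp(-2)=-8; F_qq(0)=-2.
Saddle points occur where the two diagonal entries have opposite signs: (-3, 0). Count: 1.

1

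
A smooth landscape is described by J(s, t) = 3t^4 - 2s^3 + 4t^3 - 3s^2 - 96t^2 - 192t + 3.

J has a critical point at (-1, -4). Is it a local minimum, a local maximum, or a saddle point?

local minimum

The mixed partial ∂²J/∂s∂t is 0, so the Hessian at any point is diag(J_ss, J_tt) = diag(-6(2s + 1), 12(3t^2 + 2t - 16)).
At (-1, -4): H = diag(6, 288).
Both eigenvalues are positive, so H is positive definite: a local minimum.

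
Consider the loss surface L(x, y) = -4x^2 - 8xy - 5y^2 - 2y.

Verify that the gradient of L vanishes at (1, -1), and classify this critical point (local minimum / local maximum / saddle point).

local maximum

∇L = (-8x - 8y, -8x - 10y - 2); substituting (1, -1) gives ∇L = (0, 0), so (1, -1) is indeed a critical point.
The Hessian of L is constant: H = [[-8, -8], [-8, -10]].
det(H) = (-8)·(-10) − (-8)² = 16.
det(H) > 0 and tr(H) = -18 < 0, so H is negative definite and the point is a local maximum.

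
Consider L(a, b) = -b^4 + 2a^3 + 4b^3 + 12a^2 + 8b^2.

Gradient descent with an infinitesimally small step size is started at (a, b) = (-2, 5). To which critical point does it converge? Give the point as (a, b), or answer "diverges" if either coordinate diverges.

L is separable, so gradient descent decouples: a follows -∂L/∂a, b follows -∂L/∂b.
∂L/∂a = 6a(a + 4); at a=-2 this is -24, so a increases.
∂L/∂b = -4b(b - 4)(b + 1); at b=5 this is -120, so b increases.
The b-coordinate has no critical point in that direction and runs off to infinity.

diverges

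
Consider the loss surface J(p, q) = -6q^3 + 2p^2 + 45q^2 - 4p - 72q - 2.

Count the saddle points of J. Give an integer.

1

J separates as a function of p plus a function of q, so ∇J=0 decouples.
∂J/∂p = 4(p - 1) = 0 at p ∈ {1}; ∂J/∂q = -18(q - 4)(q - 1) = 0 at q ∈ {1, 4}.
The Hessian is diagonal: diag(J_pp, J_qq). Second derivatives: J_pp(1)=4; J_qq(1)=54, J_qq(4)=-54.
Saddle points occur where the two diagonal entries have opposite signs: (1, 4). Count: 1.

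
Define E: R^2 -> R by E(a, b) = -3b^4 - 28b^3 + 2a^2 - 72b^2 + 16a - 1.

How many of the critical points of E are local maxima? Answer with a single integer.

E separates as a function of a plus a function of b, so ∇E=0 decouples.
∂E/∂a = 4(a + 4) = 0 at a ∈ {-4}; ∂E/∂b = -12b(b + 3)(b + 4) = 0 at b ∈ {-4, -3, 0}.
The Hessian is diagonal: diag(E_aa, E_bb). Second derivatives: E_aa(-4)=4; E_bb(-4)=-48, E_bb(-3)=36, E_bb(0)=-144.
Local maxima occur where both diagonal entries negative: none. Count: 0.

0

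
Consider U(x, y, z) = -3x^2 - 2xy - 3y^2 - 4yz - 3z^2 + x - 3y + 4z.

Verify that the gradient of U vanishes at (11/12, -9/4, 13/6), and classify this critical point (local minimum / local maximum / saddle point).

local maximum

∇U = (-6x - 2y + 1, -2x - 6y - 4z - 3, -4y - 6z + 4); substituting (11/12, -9/4, 13/6) gives ∇U = (0, 0, 0), so (11/12, -9/4, 13/6) is indeed a critical point.
The Hessian is constant: H = [[-6, -2, 0], [-2, -6, -4], [0, -4, -6]].
Leading principal minors: Δ₁ = -6, Δ₂ = 32, Δ₃ = -96.
The minors alternate sign starting negative (−, +, −), so H is negative definite: a local maximum.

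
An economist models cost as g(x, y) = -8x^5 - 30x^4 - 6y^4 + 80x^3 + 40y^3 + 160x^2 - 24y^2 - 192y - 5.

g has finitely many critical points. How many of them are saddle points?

6

g separates as a function of x plus a function of y, so ∇g=0 decouples.
∂g/∂x = -40x(x - 2)(x + 1)(x + 4) = 0 at x ∈ {-4, -1, 0, 2}; ∂g/∂y = -24(y - 4)(y - 2)(y + 1) = 0 at y ∈ {-1, 2, 4}.
The Hessian is diagonal: diag(g_xx, g_yy). Second derivatives: g_xx(-4)=2880, g_xx(-1)=-360, g_xx(0)=320, g_xx(2)=-1440; g_yy(-1)=-360, g_yy(2)=144, g_yy(4)=-240.
Saddle points occur where the two diagonal entries have opposite signs: (-4, -1), (-4, 4), (-1, 2), (0, -1), (0, 4), (2, 2). Count: 6.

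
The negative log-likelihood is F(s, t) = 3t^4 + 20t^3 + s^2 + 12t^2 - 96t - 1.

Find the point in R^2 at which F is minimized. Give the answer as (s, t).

(0, 1)

F(s,t) separates as P(s) + Q(t) − 1, so its minimum is min P + min Q − 1.
P'(s) = 2s vanishes at s ∈ {0}; Q'(t) = 12(t - 1)(t + 2)(t + 4) vanishes at t ∈ {-4, -2, 1}.
Local minima of P (where P''>0): P(0)=0. Local minima of Q: Q(-4)=64, Q(1)=-61.
So the global minimum of F is P(0) + Q(1) − 1 = 0 − 61 − 1 = -62, attained at (0, 1).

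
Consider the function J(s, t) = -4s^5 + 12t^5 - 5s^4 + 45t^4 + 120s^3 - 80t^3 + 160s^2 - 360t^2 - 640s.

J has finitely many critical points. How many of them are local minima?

4

J separates as a function of s plus a function of t, so ∇J=0 decouples.
∂J/∂s = -20(s - 4)(s - 1)(s + 2)(s + 4) = 0 at s ∈ {-4, -2, 1, 4}; ∂J/∂t = 60t(t - 2)(t + 2)(t + 3) = 0 at t ∈ {-3, -2, 0, 2}.
The Hessian is diagonal: diag(J_ss, J_tt). Second derivatives: J_ss(-4)=1600, J_ss(-2)=-720, J_ss(1)=900, J_ss(4)=-2880; J_tt(-3)=-900, J_tt(-2)=480, J_tt(0)=-720, J_tt(2)=2400.
Local minima occur where both diagonal entries positive: (-4, -2), (-4, 2), (1, -2), (1, 2). Count: 4.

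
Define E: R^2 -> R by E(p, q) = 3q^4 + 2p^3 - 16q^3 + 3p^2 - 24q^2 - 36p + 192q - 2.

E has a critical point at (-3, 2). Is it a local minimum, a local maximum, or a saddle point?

The mixed partial ∂²E/∂p∂q is 0, so the Hessian at any point is diag(E_pp, E_qq) = diag(6(2p + 1), 12(3q^2 - 8q - 4)).
At (-3, 2): H = diag(-30, -96).
Both eigenvalues are negative, so H is negative definite: a local maximum.

local maximum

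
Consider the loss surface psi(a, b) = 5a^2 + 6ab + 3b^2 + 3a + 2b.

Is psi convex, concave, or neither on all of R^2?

psi is quadratic, so its Hessian is the constant matrix H = [[10, 6], [6, 6]].
det(H) = 24, tr(H) = 16.
det(H) > 0 and tr(H) > 0, so H is positive definite everywhere: convex.

convex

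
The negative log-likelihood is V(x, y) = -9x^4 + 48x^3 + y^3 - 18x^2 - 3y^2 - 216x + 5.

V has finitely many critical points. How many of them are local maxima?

V separates as a function of x plus a function of y, so ∇V=0 decouples.
∂V/∂x = -36(x - 3)(x - 2)(x + 1) = 0 at x ∈ {-1, 2, 3}; ∂V/∂y = 3y(y - 2) = 0 at y ∈ {0, 2}.
The Hessian is diagonal: diag(V_xx, V_yy). Second derivatives: V_xx(-1)=-432, V_xx(2)=108, V_xx(3)=-144; V_yy(0)=-6, V_yy(2)=6.
Local maxima occur where both diagonal entries negative: (-1, 0), (3, 0). Count: 2.

2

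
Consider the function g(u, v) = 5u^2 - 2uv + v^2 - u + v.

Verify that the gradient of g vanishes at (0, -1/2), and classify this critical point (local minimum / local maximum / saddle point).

∇g = (10u - 2v - 1, -2u + 2v + 1); substituting (0, -1/2) gives ∇g = (0, 0), so (0, -1/2) is indeed a critical point.
The Hessian of g is constant: H = [[10, -2], [-2, 2]].
det(H) = 10·2 − (-2)² = 16.
det(H) > 0 and tr(H) = 12 > 0, so H is positive definite and the point is a local minimum.

local minimum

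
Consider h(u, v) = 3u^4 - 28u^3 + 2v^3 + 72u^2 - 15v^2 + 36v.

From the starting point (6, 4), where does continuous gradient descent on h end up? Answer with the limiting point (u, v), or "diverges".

(4, 3)

h is separable, so gradient descent decouples: u follows -∂h/∂u, v follows -∂h/∂v.
∂h/∂u = 12u(u - 4)(u - 3); at u=6 this is 432, so u decreases.
∂h/∂v = 6(v - 3)(v - 2); at v=4 this is 12, so v decreases.
u converges to its nearest critical value 4 (a local min of the u-part); v converges to 3. The iterate converges to (4, 3).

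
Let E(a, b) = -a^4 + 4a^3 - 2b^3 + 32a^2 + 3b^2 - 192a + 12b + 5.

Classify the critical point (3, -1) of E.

The mixed partial ∂²E/∂a∂b is 0, so the Hessian at any point is diag(E_aa, E_bb) = diag(4(-3a^2 + 6a + 16), 6(-2b + 1)).
At (3, -1): H = diag(28, 18).
Both eigenvalues are positive, so H is positive definite: a local minimum.

local minimum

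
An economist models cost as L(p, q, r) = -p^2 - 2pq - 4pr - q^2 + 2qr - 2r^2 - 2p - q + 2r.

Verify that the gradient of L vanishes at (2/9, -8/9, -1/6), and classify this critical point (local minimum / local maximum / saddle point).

∇L = (-2p - 2q - 4r - 2, -2p - 2q + 2r - 1, -4p + 2q - 4r + 2); substituting (2/9, -8/9, -1/6) gives ∇L = (0, 0, 0), so (2/9, -8/9, -1/6) is indeed a critical point.
The Hessian is constant: H = [[-2, -2, -4], [-2, -2, 2], [-4, 2, -4]].
Leading principal minors: Δ₁ = -2, Δ₂ = 0, Δ₃ = 72.
The minors fit neither the all-positive nor the alternating-sign pattern, so H is indefinite: a saddle point.

saddle point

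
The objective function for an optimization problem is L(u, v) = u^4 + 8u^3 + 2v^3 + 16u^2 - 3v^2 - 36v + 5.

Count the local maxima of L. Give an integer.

L separates as a function of u plus a function of v, so ∇L=0 decouples.
∂L/∂u = 4u(u + 2)(u + 4) = 0 at u ∈ {-4, -2, 0}; ∂L/∂v = 6(v - 3)(v + 2) = 0 at v ∈ {-2, 3}.
The Hessian is diagonal: diag(L_uu, L_vv). Second derivatives: L_uu(-4)=32, L_uu(-2)=-16, L_uu(0)=32; L_vv(-2)=-30, L_vv(3)=30.
Local maxima occur where both diagonal entries negative: (-2, -2). Count: 1.

1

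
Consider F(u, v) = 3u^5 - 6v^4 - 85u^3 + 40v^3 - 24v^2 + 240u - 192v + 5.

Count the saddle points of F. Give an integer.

6

F separates as a function of u plus a function of v, so ∇F=0 decouples.
∂F/∂u = 15(u - 4)(u - 1)(u + 1)(u + 4) = 0 at u ∈ {-4, -1, 1, 4}; ∂F/∂v = -24(v - 4)(v - 2)(v + 1) = 0 at v ∈ {-1, 2, 4}.
The Hessian is diagonal: diag(F_uu, F_vv). Second derivatives: F_uu(-4)=-1800, F_uu(-1)=450, F_uu(1)=-450, F_uu(4)=1800; F_vv(-1)=-360, F_vv(2)=144, F_vv(4)=-240.
Saddle points occur where the two diagonal entries have opposite signs: (-4, 2), (-1, -1), (-1, 4), (1, 2), (4, -1), (4, 4). Count: 6.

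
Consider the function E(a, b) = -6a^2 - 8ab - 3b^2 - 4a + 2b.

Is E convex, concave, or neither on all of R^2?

concave

E is quadratic, so its Hessian is the constant matrix H = [[-12, -8], [-8, -6]].
det(H) = 8, tr(H) = -18.
det(H) > 0 and tr(H) < 0, so H is negative definite everywhere: concave.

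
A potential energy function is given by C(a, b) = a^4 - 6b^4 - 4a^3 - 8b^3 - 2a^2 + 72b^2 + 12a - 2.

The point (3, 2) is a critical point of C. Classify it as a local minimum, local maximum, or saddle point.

The mixed partial ∂²C/∂a∂b is 0, so the Hessian at any point is diag(C_aa, C_bb) = diag(4(3a^2 - 6a - 1), 24(-3b^2 - 2b + 6)).
At (3, 2): H = diag(32, -240).
The eigenvalues have opposite signs, so H is indefinite: a saddle point.

saddle point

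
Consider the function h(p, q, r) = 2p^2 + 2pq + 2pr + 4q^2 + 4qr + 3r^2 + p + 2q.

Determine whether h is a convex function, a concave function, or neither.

h is quadratic, so its Hessian is the constant matrix H = [[4, 2, 2], [2, 8, 4], [2, 4, 6]].
Leading principal minors: 4, 28, 104.
All positive ⇒ H ≻ 0 ⇒ convex.

convex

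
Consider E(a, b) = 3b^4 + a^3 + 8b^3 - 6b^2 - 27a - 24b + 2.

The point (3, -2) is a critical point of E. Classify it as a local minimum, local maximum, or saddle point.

The mixed partial ∂²E/∂a∂b is 0, so the Hessian at any point is diag(E_aa, E_bb) = diag(6a, 12(3b^2 + 4b - 1)).
At (3, -2): H = diag(18, 36).
Both eigenvalues are positive, so H is positive definite: a local minimum.

local minimum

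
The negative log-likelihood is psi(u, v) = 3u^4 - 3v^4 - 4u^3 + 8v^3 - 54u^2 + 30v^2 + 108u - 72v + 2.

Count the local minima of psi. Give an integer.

psi separates as a function of u plus a function of v, so ∇psi=0 decouples.
∂psi/∂u = 12(u - 3)(u - 1)(u + 3) = 0 at u ∈ {-3, 1, 3}; ∂psi/∂v = -12(v - 3)(v - 1)(v + 2) = 0 at v ∈ {-2, 1, 3}.
The Hessian is diagonal: diag(psi_uu, psi_vv). Second derivatives: psi_uu(-3)=288, psi_uu(1)=-96, psi_uu(3)=144; psi_vv(-2)=-180, psi_vv(1)=72, psi_vv(3)=-120.
Local minima occur where both diagonal entries positive: (-3, 1), (3, 1). Count: 2.

2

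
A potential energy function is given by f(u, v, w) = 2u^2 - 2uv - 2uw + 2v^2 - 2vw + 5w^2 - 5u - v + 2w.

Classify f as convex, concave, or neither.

f is quadratic, so its Hessian is the constant matrix H = [[4, -2, -2], [-2, 4, -2], [-2, -2, 10]].
Leading principal minors: 4, 12, 72.
All positive ⇒ H ≻ 0 ⇒ convex.

convex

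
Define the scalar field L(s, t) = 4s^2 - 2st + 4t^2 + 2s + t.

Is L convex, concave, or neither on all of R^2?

convex

L is quadratic, so its Hessian is the constant matrix H = [[8, -2], [-2, 8]].
det(H) = 60, tr(H) = 16.
det(H) > 0 and tr(H) > 0, so H is positive definite everywhere: convex.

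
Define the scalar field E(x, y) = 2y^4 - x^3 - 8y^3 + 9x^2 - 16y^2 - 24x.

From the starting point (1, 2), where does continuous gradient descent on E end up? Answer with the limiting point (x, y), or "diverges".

E is separable, so gradient descent decouples: x follows -∂E/∂x, y follows -∂E/∂y.
∂E/∂x = -3(x - 4)(x - 2); at x=1 this is -9, so x increases.
∂E/∂y = 8y(y - 4)(y + 1); at y=2 this is -96, so y increases.
x converges to its nearest critical value 2 (a local min of the x-part); y converges to 4. The iterate converges to (2, 4).

(2, 4)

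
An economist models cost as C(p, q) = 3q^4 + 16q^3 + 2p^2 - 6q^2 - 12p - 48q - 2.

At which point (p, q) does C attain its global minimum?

C(p,q) separates as A(p) + B(q) − 2, so its minimum is min A + min B − 2.
A'(p) = 4p - 12 vanishes at p ∈ {3}; B'(q) = 12(q - 1)(q + 1)(q + 4) vanishes at q ∈ {-4, -1, 1}.
Local minima of A (where A''>0): A(3)=-18. Local minima of B: B(-4)=-160, B(1)=-35.
So the global minimum of C is A(3) + B(-4) − 2 = -18 − 160 − 2 = -180, attained at (3, -4).

(3, -4)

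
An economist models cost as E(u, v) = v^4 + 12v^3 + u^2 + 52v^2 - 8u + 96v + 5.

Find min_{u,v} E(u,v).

-75

E(u,v) separates as P(u) + Q(v) + 5, so its minimum is min P + min Q + 5.
P'(u) = 2u - 8 vanishes at u ∈ {4}; Q'(v) = 4(v + 2)(v + 3)(v + 4) vanishes at v ∈ {-4, -3, -2}.
Local minima of P (where P''>0): P(4)=-16. Local minima of Q: Q(-4)=-64, Q(-2)=-64.
So the global minimum of E is P(4) + Q(-4) + 5 = -16 − 64 + 5 = -75, attained at (4, -4).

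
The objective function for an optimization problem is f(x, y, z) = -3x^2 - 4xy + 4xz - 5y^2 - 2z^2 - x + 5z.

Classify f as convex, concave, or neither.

concave

f is quadratic, so its Hessian is the constant matrix H = [[-6, -4, 4], [-4, -10, 0], [4, 0, -4]].
Leading principal minors: -6, 44, -16.
Signs alternate −, +, − ⇒ H ≺ 0 ⇒ concave.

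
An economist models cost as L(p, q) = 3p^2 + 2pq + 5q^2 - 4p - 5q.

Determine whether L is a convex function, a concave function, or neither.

L is quadratic, so its Hessian is the constant matrix H = [[6, 2], [2, 10]].
det(H) = 56, tr(H) = 16.
det(H) > 0 and tr(H) > 0, so H is positive definite everywhere: convex.

convex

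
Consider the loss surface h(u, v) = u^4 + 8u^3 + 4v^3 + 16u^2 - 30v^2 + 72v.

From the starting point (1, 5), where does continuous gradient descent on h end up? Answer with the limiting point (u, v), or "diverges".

(0, 3)

h is separable, so gradient descent decouples: u follows -∂h/∂u, v follows -∂h/∂v.
∂h/∂u = 4u(u + 2)(u + 4); at u=1 this is 60, so u decreases.
∂h/∂v = 12(v - 3)(v - 2); at v=5 this is 72, so v decreases.
u converges to its nearest critical value 0 (a local min of the u-part); v converges to 3. The iterate converges to (0, 3).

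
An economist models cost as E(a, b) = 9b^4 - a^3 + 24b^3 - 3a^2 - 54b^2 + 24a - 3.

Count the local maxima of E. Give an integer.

1

E separates as a function of a plus a function of b, so ∇E=0 decouples.
∂E/∂a = -3(a - 2)(a + 4) = 0 at a ∈ {-4, 2}; ∂E/∂b = 36b(b - 1)(b + 3) = 0 at b ∈ {-3, 0, 1}.
The Hessian is diagonal: diag(E_aa, E_bb). Second derivatives: E_aa(-4)=18, E_aa(2)=-18; E_bb(-3)=432, E_bb(0)=-108, E_bb(1)=144.
Local maxima occur where both diagonal entries negative: (2, 0). Count: 1.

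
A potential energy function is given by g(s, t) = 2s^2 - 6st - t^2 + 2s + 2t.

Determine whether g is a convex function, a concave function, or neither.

g is quadratic, so its Hessian is the constant matrix H = [[4, -6], [-6, -2]].
det(H) = -44, tr(H) = 2.
det(H) < 0, so H is indefinite: neither convex nor concave.

neither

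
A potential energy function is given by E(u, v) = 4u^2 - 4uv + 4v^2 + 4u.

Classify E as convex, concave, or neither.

convex

E is quadratic, so its Hessian is the constant matrix H = [[8, -4], [-4, 8]].
det(H) = 48, tr(H) = 16.
det(H) > 0 and tr(H) > 0, so H is positive definite everywhere: convex.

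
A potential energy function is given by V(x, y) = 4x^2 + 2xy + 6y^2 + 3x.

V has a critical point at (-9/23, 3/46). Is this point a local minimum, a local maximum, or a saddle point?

The Hessian of V is constant: H = [[8, 2], [2, 12]].
det(H) = 8·12 − 2² = 92.
det(H) > 0 and tr(H) = 20 > 0, so H is positive definite and the point is a local minimum.

local minimum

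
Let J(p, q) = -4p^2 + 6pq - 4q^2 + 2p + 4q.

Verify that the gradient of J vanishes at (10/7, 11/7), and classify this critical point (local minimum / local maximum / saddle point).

local maximum

∇J = (-8p + 6q + 2, 6p - 8q + 4); substituting (10/7, 11/7) gives ∇J = (0, 0), so (10/7, 11/7) is indeed a critical point.
The Hessian of J is constant: H = [[-8, 6], [6, -8]].
det(H) = (-8)·(-8) − 6² = 28.
det(H) > 0 and tr(H) = -16 < 0, so H is negative definite and the point is a local maximum.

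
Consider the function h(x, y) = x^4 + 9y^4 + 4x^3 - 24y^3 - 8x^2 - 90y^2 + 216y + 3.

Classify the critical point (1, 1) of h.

The mixed partial ∂²h/∂x∂y is 0, so the Hessian at any point is diag(h_xx, h_yy) = diag(4(3x^2 + 6x - 4), 36(3y^2 - 4y - 5)).
At (1, 1): H = diag(20, -216).
The eigenvalues have opposite signs, so H is indefinite: a saddle point.

saddle point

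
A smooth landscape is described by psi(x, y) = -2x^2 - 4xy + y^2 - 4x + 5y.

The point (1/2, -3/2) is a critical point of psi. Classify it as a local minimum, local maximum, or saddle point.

saddle point

The Hessian of psi is constant: H = [[-4, -4], [-4, 2]].
det(H) = (-4)·2 − (-4)² = -24.
Since det(H) < 0, H is indefinite and the critical point is a saddle point.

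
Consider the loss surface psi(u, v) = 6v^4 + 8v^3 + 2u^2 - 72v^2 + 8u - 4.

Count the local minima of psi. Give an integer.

2

psi separates as a function of u plus a function of v, so ∇psi=0 decouples.
∂psi/∂u = 4(u + 2) = 0 at u ∈ {-2}; ∂psi/∂v = 24v(v - 2)(v + 3) = 0 at v ∈ {-3, 0, 2}.
The Hessian is diagonal: diag(psi_uu, psi_vv). Second derivatives: psi_uu(-2)=4; psi_vv(-3)=360, psi_vv(0)=-144, psi_vv(2)=240.
Local minima occur where both diagonal entries positive: (-2, -3), (-2, 2). Count: 2.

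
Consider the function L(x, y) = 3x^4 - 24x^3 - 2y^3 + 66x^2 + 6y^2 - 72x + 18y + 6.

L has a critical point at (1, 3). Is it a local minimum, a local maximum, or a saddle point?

The mixed partial ∂²L/∂x∂y is 0, so the Hessian at any point is diag(L_xx, L_yy) = diag(12(3x^2 - 12x + 11), 12(-y + 1)).
At (1, 3): H = diag(24, -24).
The eigenvalues have opposite signs, so H is indefinite: a saddle point.

saddle point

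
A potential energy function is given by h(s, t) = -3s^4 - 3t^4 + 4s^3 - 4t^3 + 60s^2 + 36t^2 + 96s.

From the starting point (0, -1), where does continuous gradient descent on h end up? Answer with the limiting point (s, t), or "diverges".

h is separable, so gradient descent decouples: s follows -∂h/∂s, t follows -∂h/∂t.
∂h/∂s = -12(s - 4)(s + 1)(s + 2); at s=0 this is 96, so s decreases.
∂h/∂t = -12t(t - 2)(t + 3); at t=-1 this is -72, so t increases.
s converges to its nearest critical value -1 (a local min of the s-part); t converges to 0. The iterate converges to (-1, 0).

(-1, 0)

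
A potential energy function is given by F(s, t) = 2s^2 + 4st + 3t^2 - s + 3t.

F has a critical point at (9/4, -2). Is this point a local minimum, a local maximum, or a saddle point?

local minimum

The Hessian of F is constant: H = [[4, 4], [4, 6]].
det(H) = 4·6 − 4² = 8.
det(H) > 0 and tr(H) = 10 > 0, so H is positive definite and the point is a local minimum.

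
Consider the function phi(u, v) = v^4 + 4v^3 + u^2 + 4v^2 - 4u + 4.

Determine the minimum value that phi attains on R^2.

0

phi(u,v) separates as P(u) + Q(v) + 4, so its minimum is min P + min Q + 4.
P'(u) = 2u - 4 vanishes at u ∈ {2}; Q'(v) = 4v(v + 1)(v + 2) vanishes at v ∈ {-2, -1, 0}.
Local minima of P (where P''>0): P(2)=-4. Local minima of Q: Q(-2)=0, Q(0)=0.
So the global minimum of phi is P(2) + Q(-2) + 4 = -4 + 0 + 4 = 0, attained at (2, -2).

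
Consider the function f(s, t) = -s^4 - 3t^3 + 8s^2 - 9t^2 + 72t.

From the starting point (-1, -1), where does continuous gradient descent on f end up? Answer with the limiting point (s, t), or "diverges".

f is separable, so gradient descent decouples: s follows -∂f/∂s, t follows -∂f/∂t.
∂f/∂s = -4s(s - 2)(s + 2); at s=-1 this is -12, so s increases.
∂f/∂t = -9(t - 2)(t + 4); at t=-1 this is 81, so t decreases.
s converges to its nearest critical value 0 (a local min of the s-part); t converges to -4. The iterate converges to (0, -4).

(0, -4)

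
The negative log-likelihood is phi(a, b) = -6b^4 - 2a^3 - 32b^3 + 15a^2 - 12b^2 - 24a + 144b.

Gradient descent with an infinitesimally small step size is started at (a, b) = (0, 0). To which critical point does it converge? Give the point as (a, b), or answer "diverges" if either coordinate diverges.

phi is separable, so gradient descent decouples: a follows -∂phi/∂a, b follows -∂phi/∂b.
∂phi/∂a = -6(a - 4)(a - 1); at a=0 this is -24, so a increases.
∂phi/∂b = -24(b - 1)(b + 2)(b + 3); at b=0 this is 144, so b decreases.
a converges to its nearest critical value 1 (a local min of the a-part); b converges to -2. The iterate converges to (1, -2).

(1, -2)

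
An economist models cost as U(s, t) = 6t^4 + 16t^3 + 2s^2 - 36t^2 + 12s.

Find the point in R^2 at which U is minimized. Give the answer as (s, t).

U(s,t) separates as P(s) + Q(t), so its minimum is min P + min Q.
P'(s) = 4s + 12 vanishes at s ∈ {-3}; Q'(t) = 24t(t - 1)(t + 3) vanishes at t ∈ {-3, 0, 1}.
Local minima of P (where P''>0): P(-3)=-18. Local minima of Q: Q(-3)=-270, Q(1)=-14.
So the global minimum of U is P(-3) + Q(-3) = -18 − 270 = -288, attained at (-3, -3).

(-3, -3)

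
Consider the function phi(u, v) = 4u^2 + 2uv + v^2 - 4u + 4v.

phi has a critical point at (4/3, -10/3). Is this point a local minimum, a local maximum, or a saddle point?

The Hessian of phi is constant: H = [[8, 2], [2, 2]].
det(H) = 8·2 − 2² = 12.
det(H) > 0 and tr(H) = 10 > 0, so H is positive definite and the point is a local minimum.

local minimum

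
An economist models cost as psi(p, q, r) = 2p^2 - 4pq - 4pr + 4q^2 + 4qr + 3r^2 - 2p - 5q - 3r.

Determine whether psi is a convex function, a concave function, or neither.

convex

psi is quadratic, so its Hessian is the constant matrix H = [[4, -4, -4], [-4, 8, 4], [-4, 4, 6]].
Leading principal minors: 4, 16, 32.
All positive ⇒ H ≻ 0 ⇒ convex.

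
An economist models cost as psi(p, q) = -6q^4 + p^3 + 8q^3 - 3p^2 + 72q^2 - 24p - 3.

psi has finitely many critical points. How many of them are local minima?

1

psi separates as a function of p plus a function of q, so ∇psi=0 decouples.
∂psi/∂p = 3(p - 4)(p + 2) = 0 at p ∈ {-2, 4}; ∂psi/∂q = -24q(q - 3)(q + 2) = 0 at q ∈ {-2, 0, 3}.
The Hessian is diagonal: diag(psi_pp, psi_qq). Second derivatives: psi_pp(-2)=-18, psi_pp(4)=18; psi_qq(-2)=-240, psi_qq(0)=144, psi_qq(3)=-360.
Local minima occur where both diagonal entries positive: (4, 0). Count: 1.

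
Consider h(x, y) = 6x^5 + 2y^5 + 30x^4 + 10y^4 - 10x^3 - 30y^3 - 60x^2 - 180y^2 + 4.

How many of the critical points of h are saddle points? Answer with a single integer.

h separates as a function of x plus a function of y, so ∇h=0 decouples.
∂h/∂x = 30x(x - 1)(x + 1)(x + 4) = 0 at x ∈ {-4, -1, 0, 1}; ∂h/∂y = 10y(y - 3)(y + 3)(y + 4) = 0 at y ∈ {-4, -3, 0, 3}.
The Hessian is diagonal: diag(h_xx, h_yy). Second derivatives: h_xx(-4)=-1800, h_xx(-1)=180, h_xx(0)=-120, h_xx(1)=300; h_yy(-4)=-280, h_yy(-3)=180, h_yy(0)=-360, h_yy(3)=1260.
Saddle points occur where the two diagonal entries have opposite signs: (-4, -3), (-4, 3), (-1, -4), (-1, 0), (0, -3), (0, 3), (1, -4), (1, 0). Count: 8.

8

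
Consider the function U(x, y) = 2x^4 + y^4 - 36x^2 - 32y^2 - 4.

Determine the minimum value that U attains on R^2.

-422

U(x,y) separates as P(x) + Q(y) − 4, so its minimum is min P + min Q − 4.
P'(x) = 8x(x - 3)(x + 3) vanishes at x ∈ {-3, 0, 3}; Q'(y) = 4y(y - 4)(y + 4) vanishes at y ∈ {-4, 0, 4}.
Local minima of P (where P''>0): P(-3)=-162, P(3)=-162. Local minima of Q: Q(-4)=-256, Q(4)=-256.
So the global minimum of U is P(-3) + Q(-4) − 4 = -162 − 256 − 4 = -422, attained at (-3, -4).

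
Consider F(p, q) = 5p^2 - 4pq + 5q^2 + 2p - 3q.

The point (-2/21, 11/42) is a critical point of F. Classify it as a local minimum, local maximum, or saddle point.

local minimum

The Hessian of F is constant: H = [[10, -4], [-4, 10]].
det(H) = 10·10 − (-4)² = 84.
det(H) > 0 and tr(H) = 20 > 0, so H is positive definite and the point is a local minimum.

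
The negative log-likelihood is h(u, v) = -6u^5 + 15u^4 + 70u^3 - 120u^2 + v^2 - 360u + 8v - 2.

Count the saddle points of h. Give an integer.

h separates as a function of u plus a function of v, so ∇h=0 decouples.
∂h/∂u = -30(u - 3)(u - 2)(u + 1)(u + 2) = 0 at u ∈ {-2, -1, 2, 3}; ∂h/∂v = 2(v + 4) = 0 at v ∈ {-4}.
The Hessian is diagonal: diag(h_uu, h_vv). Second derivatives: h_uu(-2)=600, h_uu(-1)=-360, h_uu(2)=360, h_uu(3)=-600; h_vv(-4)=2.
Saddle points occur where the two diagonal entries have opposite signs: (-1, -4), (3, -4). Count: 2.

2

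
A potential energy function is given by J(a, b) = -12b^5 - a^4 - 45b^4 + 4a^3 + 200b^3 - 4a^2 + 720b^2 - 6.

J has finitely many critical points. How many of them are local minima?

J separates as a function of a plus a function of b, so ∇J=0 decouples.
∂J/∂a = -4a(a - 2)(a - 1) = 0 at a ∈ {0, 1, 2}; ∂J/∂b = -60b(b - 3)(b + 2)(b + 4) = 0 at b ∈ {-4, -2, 0, 3}.
The Hessian is diagonal: diag(J_aa, J_bb). Second derivatives: J_aa(0)=-8, J_aa(1)=4, J_aa(2)=-8; J_bb(-4)=3360, J_bb(-2)=-1200, J_bb(0)=1440, J_bb(3)=-6300.
Local minima occur where both diagonal entries positive: (1, -4), (1, 0). Count: 2.

2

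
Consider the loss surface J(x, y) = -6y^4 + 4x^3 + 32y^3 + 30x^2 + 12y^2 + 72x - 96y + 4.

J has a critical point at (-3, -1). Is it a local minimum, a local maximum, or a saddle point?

The mixed partial ∂²J/∂x∂y is 0, so the Hessian at any point is diag(J_xx, J_yy) = diag(12(2x + 5), 24(-3y^2 + 8y + 1)).
At (-3, -1): H = diag(-12, -240).
Both eigenvalues are negative, so H is negative definite: a local maximum.

local maximum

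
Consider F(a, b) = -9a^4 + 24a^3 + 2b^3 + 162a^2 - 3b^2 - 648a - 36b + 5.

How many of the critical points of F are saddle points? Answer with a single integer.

3

F separates as a function of a plus a function of b, so ∇F=0 decouples.
∂F/∂a = -36(a - 3)(a - 2)(a + 3) = 0 at a ∈ {-3, 2, 3}; ∂F/∂b = 6(b - 3)(b + 2) = 0 at b ∈ {-2, 3}.
The Hessian is diagonal: diag(F_aa, F_bb). Second derivatives: F_aa(-3)=-1080, F_aa(2)=180, F_aa(3)=-216; F_bb(-2)=-30, F_bb(3)=30.
Saddle points occur where the two diagonal entries have opposite signs: (-3, 3), (2, -2), (3, 3). Count: 3.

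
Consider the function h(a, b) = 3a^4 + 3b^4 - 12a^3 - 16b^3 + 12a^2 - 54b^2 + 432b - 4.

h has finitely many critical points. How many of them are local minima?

4

h separates as a function of a plus a function of b, so ∇h=0 decouples.
∂h/∂a = 12a(a - 2)(a - 1) = 0 at a ∈ {0, 1, 2}; ∂h/∂b = 12(b - 4)(b - 3)(b + 3) = 0 at b ∈ {-3, 3, 4}.
The Hessian is diagonal: diag(h_aa, h_bb). Second derivatives: h_aa(0)=24, h_aa(1)=-12, h_aa(2)=24; h_bb(-3)=504, h_bb(3)=-72, h_bb(4)=84.
Local minima occur where both diagonal entries positive: (0, -3), (0, 4), (2, -3), (2, 4). Count: 4.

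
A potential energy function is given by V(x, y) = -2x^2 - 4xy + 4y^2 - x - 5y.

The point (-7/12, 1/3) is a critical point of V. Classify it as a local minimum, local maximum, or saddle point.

The Hessian of V is constant: H = [[-4, -4], [-4, 8]].
det(H) = (-4)·8 − (-4)² = -48.
Since det(H) < 0, H is indefinite and the critical point is a saddle point.

saddle point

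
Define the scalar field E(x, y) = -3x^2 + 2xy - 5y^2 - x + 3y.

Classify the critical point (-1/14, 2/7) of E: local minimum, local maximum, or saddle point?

local maximum

The Hessian of E is constant: H = [[-6, 2], [2, -10]].
det(H) = (-6)·(-10) − 2² = 56.
det(H) > 0 and tr(H) = -16 < 0, so H is negative definite and the point is a local maximum.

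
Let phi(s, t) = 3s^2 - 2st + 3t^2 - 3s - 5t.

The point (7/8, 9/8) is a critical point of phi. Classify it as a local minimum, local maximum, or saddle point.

local minimum

The Hessian of phi is constant: H = [[6, -2], [-2, 6]].
det(H) = 6·6 − (-2)² = 32.
det(H) > 0 and tr(H) = 12 > 0, so H is positive definite and the point is a local minimum.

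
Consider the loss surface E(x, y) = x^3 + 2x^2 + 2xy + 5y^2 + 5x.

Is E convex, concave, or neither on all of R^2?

neither

The term x^3 is cubic, so the Hessian is not constant.
∂²E/∂x² = 6x + 4, which takes both signs as x varies (negative for sufficiently negative x). A diagonal entry of the Hessian changing sign means the Hessian is neither positive- nor negative-semidefinite on all of R^2.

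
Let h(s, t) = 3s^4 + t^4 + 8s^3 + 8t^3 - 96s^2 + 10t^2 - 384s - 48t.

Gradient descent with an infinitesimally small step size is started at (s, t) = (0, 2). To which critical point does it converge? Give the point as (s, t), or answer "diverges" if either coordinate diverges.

h is separable, so gradient descent decouples: s follows -∂h/∂s, t follows -∂h/∂t.
∂h/∂s = 12(s - 4)(s + 2)(s + 4); at s=0 this is -384, so s increases.
∂h/∂t = 4(t - 1)(t + 3)(t + 4); at t=2 this is 120, so t decreases.
s converges to its nearest critical value 4 (a local min of the s-part); t converges to 1. The iterate converges to (4, 1).

(4, 1)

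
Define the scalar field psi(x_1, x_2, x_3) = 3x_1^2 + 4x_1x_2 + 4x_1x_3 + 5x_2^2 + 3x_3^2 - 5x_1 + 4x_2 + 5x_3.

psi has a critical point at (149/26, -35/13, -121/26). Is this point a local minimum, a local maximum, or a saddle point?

local minimum

The Hessian is constant: H = [[6, 4, 4], [4, 10, 0], [4, 0, 6]].
Leading principal minors: Δ₁ = 6, Δ₂ = 44, Δ₃ = 104.
All leading minors are positive, so H is positive definite: a local minimum.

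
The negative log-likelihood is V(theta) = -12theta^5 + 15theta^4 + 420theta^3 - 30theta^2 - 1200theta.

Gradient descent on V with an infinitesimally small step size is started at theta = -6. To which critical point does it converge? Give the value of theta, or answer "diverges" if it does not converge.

-4

V'(theta) = -60(theta - 5)(theta - 1)(theta + 1)(theta + 4), so V'(-6) = -46200.
Gradient descent moves in the -V' direction, i.e. theta is increasing.
The nearest critical point in that direction is theta = -4, where V'' = 8100 > 0 (a local minimum). The iterate converges there.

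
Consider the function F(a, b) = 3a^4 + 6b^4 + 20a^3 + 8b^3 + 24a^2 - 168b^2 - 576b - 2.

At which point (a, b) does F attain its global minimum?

(-4, 4)

F(a,b) separates as P(a) + Q(b) − 2, so its minimum is min P + min Q − 2.
P'(a) = 12a(a + 1)(a + 4) vanishes at a ∈ {-4, -1, 0}; Q'(b) = 24(b - 4)(b + 2)(b + 3) vanishes at b ∈ {-3, -2, 4}.
Local minima of P (where P''>0): P(-4)=-128, P(0)=0. Local minima of Q: Q(-3)=486, Q(4)=-2944.
So the global minimum of F is P(-4) + Q(4) − 2 = -128 − 2944 − 2 = -3074, attained at (-4, 4).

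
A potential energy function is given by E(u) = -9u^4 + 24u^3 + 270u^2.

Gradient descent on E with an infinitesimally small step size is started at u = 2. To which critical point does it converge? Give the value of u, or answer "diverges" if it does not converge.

E'(u) = -36u(u - 5)(u + 3), so E'(2) = 1080.
Gradient descent moves in the -E' direction, i.e. u is decreasing.
The nearest critical point in that direction is u = 0, where E'' = 540 > 0 (a local minimum). The iterate converges there.

0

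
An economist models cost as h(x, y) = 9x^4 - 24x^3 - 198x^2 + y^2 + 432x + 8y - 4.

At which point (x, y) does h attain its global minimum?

(-3, -4)

h(x,y) separates as P(x) + Q(y) − 4, so its minimum is min P + min Q − 4.
P'(x) = 36(x - 4)(x - 1)(x + 3) vanishes at x ∈ {-3, 1, 4}; Q'(y) = 2y + 8 vanishes at y ∈ {-4}.
Local minima of P (where P''>0): P(-3)=-1701, P(4)=-672. Local minima of Q: Q(-4)=-16.
So the global minimum of h is P(-3) + Q(-4) − 4 = -1701 − 16 − 4 = -1721, attained at (-3, -4).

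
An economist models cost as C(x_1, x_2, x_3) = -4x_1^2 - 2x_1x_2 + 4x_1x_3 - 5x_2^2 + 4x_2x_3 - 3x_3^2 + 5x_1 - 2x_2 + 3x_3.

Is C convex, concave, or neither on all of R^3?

C is quadratic, so its Hessian is the constant matrix H = [[-8, -2, 4], [-2, -10, 4], [4, 4, -6]].
Leading principal minors: -8, 76, -232.
Signs alternate −, +, − ⇒ H ≺ 0 ⇒ concave.

concave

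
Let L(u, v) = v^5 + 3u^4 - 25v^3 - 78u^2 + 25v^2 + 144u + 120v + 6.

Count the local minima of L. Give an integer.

L separates as a function of u plus a function of v, so ∇L=0 decouples.
∂L/∂u = 12(u - 3)(u - 1)(u + 4) = 0 at u ∈ {-4, 1, 3}; ∂L/∂v = 5(v - 3)(v - 2)(v + 1)(v + 4) = 0 at v ∈ {-4, -1, 2, 3}.
The Hessian is diagonal: diag(L_uu, L_vv). Second derivatives: L_uu(-4)=420, L_uu(1)=-120, L_uu(3)=168; L_vv(-4)=-630, L_vv(-1)=180, L_vv(2)=-90, L_vv(3)=140.
Local minima occur where both diagonal entries positive: (-4, -1), (-4, 3), (3, -1), (3, 3). Count: 4.

4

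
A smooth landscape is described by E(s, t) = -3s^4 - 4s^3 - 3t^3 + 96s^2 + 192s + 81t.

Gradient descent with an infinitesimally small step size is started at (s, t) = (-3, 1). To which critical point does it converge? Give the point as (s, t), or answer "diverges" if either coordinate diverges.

E is separable, so gradient descent decouples: s follows -∂E/∂s, t follows -∂E/∂t.
∂E/∂s = -12(s - 4)(s + 1)(s + 4); at s=-3 this is -168, so s increases.
∂E/∂t = -9(t - 3)(t + 3); at t=1 this is 72, so t decreases.
s converges to its nearest critical value -1 (a local min of the s-part); t converges to -3. The iterate converges to (-1, -3).

(-1, -3)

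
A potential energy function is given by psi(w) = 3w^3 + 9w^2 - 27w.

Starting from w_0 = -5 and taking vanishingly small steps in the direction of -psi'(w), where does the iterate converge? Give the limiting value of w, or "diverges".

diverges

psi'(w) = 9(w - 1)(w + 3), so psi'(-5) = 108.
Gradient descent moves in the -psi' direction, i.e. w is decreasing.
There is no critical point below w=-5, and psi' keeps the same sign, so the iterate runs off to −∞.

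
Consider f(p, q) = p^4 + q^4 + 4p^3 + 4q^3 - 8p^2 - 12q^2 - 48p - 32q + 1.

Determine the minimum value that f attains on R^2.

f(p,q) separates as A(p) + B(q) + 1, so its minimum is min A + min B + 1.
A'(p) = 4(p - 2)(p + 2)(p + 3) vanishes at p ∈ {-3, -2, 2}; B'(q) = 4(q - 2)(q + 1)(q + 4) vanishes at q ∈ {-4, -1, 2}.
Local minima of A (where A''>0): A(-3)=45, A(2)=-80. Local minima of B: B(-4)=-64, B(2)=-64.
So the global minimum of f is A(2) + B(-4) + 1 = -80 − 64 + 1 = -143, attained at (2, -4).

-143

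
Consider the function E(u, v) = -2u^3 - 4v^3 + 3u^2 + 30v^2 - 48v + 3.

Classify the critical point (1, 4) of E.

local maximum

The mixed partial ∂²E/∂u∂v is 0, so the Hessian at any point is diag(E_uu, E_vv) = diag(6(-2u + 1), 12(-2v + 5)).
At (1, 4): H = diag(-6, -36).
Both eigenvalues are negative, so H is negative definite: a local maximum.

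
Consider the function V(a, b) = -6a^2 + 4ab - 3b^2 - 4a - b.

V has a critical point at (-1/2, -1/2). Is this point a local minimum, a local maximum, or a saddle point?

The Hessian of V is constant: H = [[-12, 4], [4, -6]].
det(H) = (-12)·(-6) − 4² = 56.
det(H) > 0 and tr(H) = -18 < 0, so H is negative definite and the point is a local maximum.

local maximum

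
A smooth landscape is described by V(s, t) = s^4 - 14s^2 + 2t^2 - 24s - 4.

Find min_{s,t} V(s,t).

-121

V(s,t) separates as P(s) + Q(t) − 4, so its minimum is min P + min Q − 4.
P'(s) = 4(s - 3)(s + 1)(s + 2) vanishes at s ∈ {-2, -1, 3}; Q'(t) = 4t vanishes at t ∈ {0}.
Local minima of P (where P''>0): P(-2)=8, P(3)=-117. Local minima of Q: Q(0)=0.
So the global minimum of V is P(3) + Q(0) − 4 = -117 + 0 − 4 = -121, attained at (3, 0).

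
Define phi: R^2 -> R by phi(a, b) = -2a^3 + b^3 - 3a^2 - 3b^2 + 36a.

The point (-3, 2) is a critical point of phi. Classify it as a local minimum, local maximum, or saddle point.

The mixed partial ∂²phi/∂a∂b is 0, so the Hessian at any point is diag(phi_aa, phi_bb) = diag(-6(2a + 1), 6(b - 1)).
At (-3, 2): H = diag(30, 6).
Both eigenvalues are positive, so H is positive definite: a local minimum.

local minimum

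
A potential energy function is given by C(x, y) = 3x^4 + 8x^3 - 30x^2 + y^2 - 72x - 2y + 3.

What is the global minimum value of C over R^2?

-150

C(x,y) separates as P(x) + Q(y) + 3, so its minimum is min P + min Q + 3.
P'(x) = 12(x - 2)(x + 1)(x + 3) vanishes at x ∈ {-3, -1, 2}; Q'(y) = 2y - 2 vanishes at y ∈ {1}.
Local minima of P (where P''>0): P(-3)=-27, P(2)=-152. Local minima of Q: Q(1)=-1.
So the global minimum of C is P(2) + Q(1) + 3 = -152 − 1 + 3 = -150, attained at (2, 1).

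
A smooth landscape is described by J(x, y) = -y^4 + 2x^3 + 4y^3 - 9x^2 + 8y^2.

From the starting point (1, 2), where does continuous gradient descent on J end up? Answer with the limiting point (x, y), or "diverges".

J is separable, so gradient descent decouples: x follows -∂J/∂x, y follows -∂J/∂y.
∂J/∂x = 6x(x - 3); at x=1 this is -12, so x increases.
∂J/∂y = -4y(y - 4)(y + 1); at y=2 this is 48, so y decreases.
x converges to its nearest critical value 3 (a local min of the x-part); y converges to 0. The iterate converges to (3, 0).

(3, 0)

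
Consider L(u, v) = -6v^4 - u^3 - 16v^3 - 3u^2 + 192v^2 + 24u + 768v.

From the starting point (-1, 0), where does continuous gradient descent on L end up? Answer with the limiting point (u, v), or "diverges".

L is separable, so gradient descent decouples: u follows -∂L/∂u, v follows -∂L/∂v.
∂L/∂u = -3(u - 2)(u + 4); at u=-1 this is 27, so u decreases.
∂L/∂v = -24(v - 4)(v + 2)(v + 4); at v=0 this is 768, so v decreases.
u converges to its nearest critical value -4 (a local min of the u-part); v converges to -2. The iterate converges to (-4, -2).

(-4, -2)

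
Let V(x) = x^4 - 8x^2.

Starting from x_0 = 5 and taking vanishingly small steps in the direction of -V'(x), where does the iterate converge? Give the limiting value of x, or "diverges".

V'(x) = 4x(x - 2)(x + 2), so V'(5) = 420.
Gradient descent moves in the -V' direction, i.e. x is decreasing.
The nearest critical point in that direction is x = 2, where V'' = 32 > 0 (a local minimum). The iterate converges there.

2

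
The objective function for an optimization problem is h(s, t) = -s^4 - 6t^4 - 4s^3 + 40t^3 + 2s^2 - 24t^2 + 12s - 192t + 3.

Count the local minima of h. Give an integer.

h separates as a function of s plus a function of t, so ∇h=0 decouples.
∂h/∂s = -4(s - 1)(s + 1)(s + 3) = 0 at s ∈ {-3, -1, 1}; ∂h/∂t = -24(t - 4)(t - 2)(t + 1) = 0 at t ∈ {-1, 2, 4}.
The Hessian is diagonal: diag(h_ss, h_tt). Second derivatives: h_ss(-3)=-32, h_ss(-1)=16, h_ss(1)=-32; h_tt(-1)=-360, h_tt(2)=144, h_tt(4)=-240.
Local minima occur where both diagonal entries positive: (-1, 2). Count: 1.

1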